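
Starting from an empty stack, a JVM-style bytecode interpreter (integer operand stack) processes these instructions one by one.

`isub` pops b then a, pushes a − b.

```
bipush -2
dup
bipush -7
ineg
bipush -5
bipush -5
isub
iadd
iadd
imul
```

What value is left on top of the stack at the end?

-10

bipush -2 → [-2]
dup       → [-2, -2]
bipush -7 → [-2, -2, -7]
ineg      → [-2, -2, 7]
bipush -5 → [-2, -2, 7, -5]
bipush -5 → [-2, -2, 7, -5, -5]
isub      → [-2, -2, 7, 0]
iadd      → [-2, -2, 7]
iadd      → [-2, 5]
imul      → [-10]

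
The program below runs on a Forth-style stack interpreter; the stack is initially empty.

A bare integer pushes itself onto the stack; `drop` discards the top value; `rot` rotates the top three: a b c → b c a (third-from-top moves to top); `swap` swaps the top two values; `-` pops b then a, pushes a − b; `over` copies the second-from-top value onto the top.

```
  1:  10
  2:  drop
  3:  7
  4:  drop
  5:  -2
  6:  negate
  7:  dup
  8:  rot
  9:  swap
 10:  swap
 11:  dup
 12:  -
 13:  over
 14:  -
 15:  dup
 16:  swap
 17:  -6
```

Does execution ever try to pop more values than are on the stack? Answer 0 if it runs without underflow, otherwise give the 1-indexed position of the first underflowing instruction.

8

10     : [10]
drop   : []
7      : [7]
drop   : []
-2     : [-2]
negate : [2]
dup    : [2, 2]
rot  — needs 3 operands, stack has 2 → underflow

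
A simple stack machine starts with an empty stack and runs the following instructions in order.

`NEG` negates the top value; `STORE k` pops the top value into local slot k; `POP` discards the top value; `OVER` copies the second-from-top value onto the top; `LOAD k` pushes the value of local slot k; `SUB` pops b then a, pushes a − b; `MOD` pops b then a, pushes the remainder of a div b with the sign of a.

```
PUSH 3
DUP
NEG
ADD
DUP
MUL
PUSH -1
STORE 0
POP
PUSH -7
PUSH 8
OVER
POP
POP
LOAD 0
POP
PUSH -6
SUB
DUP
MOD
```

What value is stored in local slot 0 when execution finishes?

PUSH 3  → 3
DUP     → 3 3
NEG     → 3 -3
ADD     → 0
DUP     → 0 0
MUL     → 0
PUSH -1 → 0 -1
STORE 0 → 0
POP     → (empty)
PUSH -7 → -7
PUSH 8  → -7 8
OVER    → -7 8 -7
POP     → -7 8
POP     → -7
LOAD 0  → -7 -1
POP     → -7
PUSH -6 → -7 -6
SUB     → -1
DUP     → -1 -1
MOD     → 0

-1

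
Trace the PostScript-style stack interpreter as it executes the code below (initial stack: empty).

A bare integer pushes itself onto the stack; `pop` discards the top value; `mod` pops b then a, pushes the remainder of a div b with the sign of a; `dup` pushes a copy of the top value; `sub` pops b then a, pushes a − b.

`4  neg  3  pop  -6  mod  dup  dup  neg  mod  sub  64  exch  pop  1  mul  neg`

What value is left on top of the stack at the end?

4    → 4
neg  → -4
3    → -4 3
pop  → -4
-6   → -4 -6
mod  → -4
dup  → -4 -4
dup  → -4 -4 -4
neg  → -4 -4 4
mod  → -4 0
sub  → -4
64   → -4 64
exch → 64 -4
pop  → 64
1    → 64 1
mul  → 64
neg  → -64

-64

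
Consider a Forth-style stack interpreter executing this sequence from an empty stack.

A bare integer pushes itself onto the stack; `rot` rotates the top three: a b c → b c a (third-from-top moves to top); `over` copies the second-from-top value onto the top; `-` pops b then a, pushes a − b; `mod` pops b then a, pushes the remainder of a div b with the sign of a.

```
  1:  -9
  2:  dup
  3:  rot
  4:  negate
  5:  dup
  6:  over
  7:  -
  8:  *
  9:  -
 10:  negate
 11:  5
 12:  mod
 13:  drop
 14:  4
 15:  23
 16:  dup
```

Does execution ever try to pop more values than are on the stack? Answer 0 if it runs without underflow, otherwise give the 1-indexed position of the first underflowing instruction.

3

-9  → [-9]
dup → [-9, -9]
rot  — needs 3 operands, stack has 2 → underflow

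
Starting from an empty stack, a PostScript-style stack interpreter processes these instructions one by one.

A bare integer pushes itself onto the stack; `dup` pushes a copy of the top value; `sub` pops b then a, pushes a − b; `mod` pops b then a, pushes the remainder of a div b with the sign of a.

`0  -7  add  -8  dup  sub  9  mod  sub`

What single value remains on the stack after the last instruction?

0   -> 0
-7  -> 0 -7
add -> -7
-8  -> -7 -8
dup -> -7 -8 -8
sub -> -7 0
9   -> -7 0 9
mod -> -7 0
sub -> -7

-7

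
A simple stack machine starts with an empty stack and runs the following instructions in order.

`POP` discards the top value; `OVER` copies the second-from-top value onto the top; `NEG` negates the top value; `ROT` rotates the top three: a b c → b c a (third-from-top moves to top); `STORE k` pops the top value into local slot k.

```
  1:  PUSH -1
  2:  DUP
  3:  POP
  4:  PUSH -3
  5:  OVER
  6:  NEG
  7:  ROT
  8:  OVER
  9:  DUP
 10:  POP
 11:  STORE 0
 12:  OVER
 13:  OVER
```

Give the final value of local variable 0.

1

PUSH -1 → [-1]
DUP     → [-1, -1]
POP     → [-1]
PUSH -3 → [-1, -3]
OVER    → [-1, -3, -1]
NEG     → [-1, -3, 1]
ROT     → [-3, 1, -1]
OVER    → [-3, 1, -1, 1]
DUP     → [-3, 1, -1, 1, 1]
POP     → [-3, 1, -1, 1]
STORE 0 → [-3, 1, -1]
OVER    → [-3, 1, -1, 1]
OVER    → [-3, 1, -1, 1, -1]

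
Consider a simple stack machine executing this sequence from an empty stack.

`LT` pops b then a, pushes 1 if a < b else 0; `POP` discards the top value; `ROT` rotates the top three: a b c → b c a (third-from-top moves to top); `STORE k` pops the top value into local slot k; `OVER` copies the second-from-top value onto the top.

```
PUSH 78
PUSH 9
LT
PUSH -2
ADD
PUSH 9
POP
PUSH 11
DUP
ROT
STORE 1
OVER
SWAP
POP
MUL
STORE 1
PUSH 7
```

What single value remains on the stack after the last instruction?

7

PUSH 78 : 78
PUSH 9  : 78 9
LT      : 0
PUSH -2 : 0 -2
ADD     : -2
PUSH 9  : -2 9
POP     : -2
PUSH 11 : -2 11
DUP     : -2 11 11
ROT     : 11 11 -2
STORE 1 : 11 11
OVER    : 11 11 11
SWAP    : 11 11 11
POP     : 11 11
MUL     : 121
STORE 1 : (empty)
PUSH 7  : 7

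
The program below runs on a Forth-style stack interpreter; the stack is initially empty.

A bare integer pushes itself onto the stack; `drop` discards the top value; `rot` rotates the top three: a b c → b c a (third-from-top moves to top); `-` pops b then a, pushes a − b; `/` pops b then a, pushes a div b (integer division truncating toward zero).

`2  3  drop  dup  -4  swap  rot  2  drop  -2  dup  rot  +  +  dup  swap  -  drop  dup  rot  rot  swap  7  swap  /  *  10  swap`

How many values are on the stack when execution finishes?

2     [2]
3     [2, 3]
drop  [2]
dup   [2, 2]
-4    [2, 2, -4]
swap  [2, -4, 2]
rot   [-4, 2, 2]
2     [-4, 2, 2, 2]
drop  [-4, 2, 2]
-2    [-4, 2, 2, -2]
dup   [-4, 2, 2, -2, -2]
rot   [-4, 2, -2, -2, 2]
+     [-4, 2, -2, 0]
+     [-4, 2, -2]
dup   [-4, 2, -2, -2]
swap  [-4, 2, -2, -2]
-     [-4, 2, 0]
drop  [-4, 2]
dup   [-4, 2, 2]
rot   [2, 2, -4]
rot   [2, -4, 2]
swap  [2, 2, -4]
7     [2, 2, -4, 7]
swap  [2, 2, 7, -4]
/     [2, 2, -1]
*     [2, -2]
10    [2, -2, 10]
swap  [2, 10, -2]

3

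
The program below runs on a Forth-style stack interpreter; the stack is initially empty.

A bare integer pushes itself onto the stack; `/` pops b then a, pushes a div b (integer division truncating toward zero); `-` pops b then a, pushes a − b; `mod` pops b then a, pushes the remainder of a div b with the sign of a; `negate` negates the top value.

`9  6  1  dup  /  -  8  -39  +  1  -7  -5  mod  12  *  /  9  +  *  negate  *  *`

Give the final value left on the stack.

12555

9      → 9
6      → 9 6
1      → 9 6 1
dup    → 9 6 1 1
/      → 9 6 1
-      → 9 5
8      → 9 5 8
-39    → 9 5 8 -39
+      → 9 5 -31
1      → 9 5 -31 1
-7     → 9 5 -31 1 -7
-5     → 9 5 -31 1 -7 -5
mod    → 9 5 -31 1 -2
12     → 9 5 -31 1 -2 12
*      → 9 5 -31 1 -24
/      → 9 5 -31 0
9      → 9 5 -31 0 9
+      → 9 5 -31 9
*      → 9 5 -279
negate → 9 5 279
*      → 9 1395
*      → 12555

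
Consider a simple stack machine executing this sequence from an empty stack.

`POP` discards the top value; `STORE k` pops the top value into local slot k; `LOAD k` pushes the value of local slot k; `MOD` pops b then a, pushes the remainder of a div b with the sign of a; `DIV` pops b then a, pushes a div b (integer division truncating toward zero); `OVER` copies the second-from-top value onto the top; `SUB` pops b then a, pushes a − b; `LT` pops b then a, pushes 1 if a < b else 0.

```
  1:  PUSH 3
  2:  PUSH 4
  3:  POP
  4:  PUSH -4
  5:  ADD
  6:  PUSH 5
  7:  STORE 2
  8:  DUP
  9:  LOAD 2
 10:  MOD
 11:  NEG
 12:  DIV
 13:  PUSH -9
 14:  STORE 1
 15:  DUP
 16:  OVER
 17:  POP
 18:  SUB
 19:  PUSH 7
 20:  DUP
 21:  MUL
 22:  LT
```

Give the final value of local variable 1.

-9

PUSH 3  → 3
PUSH 4  → 3 4
POP     → 3
PUSH -4 → 3 -4
ADD     → -1
PUSH 5  → -1 5
STORE 2 → -1
DUP     → -1 -1
LOAD 2  → -1 -1 5
MOD     → -1 -1
NEG     → -1 1
DIV     → -1
PUSH -9 → -1 -9
STORE 1 → -1
DUP     → -1 -1
OVER    → -1 -1 -1
POP     → -1 -1
SUB     → 0
PUSH 7  → 0 7
DUP     → 0 7 7
MUL     → 0 49
LT      → 1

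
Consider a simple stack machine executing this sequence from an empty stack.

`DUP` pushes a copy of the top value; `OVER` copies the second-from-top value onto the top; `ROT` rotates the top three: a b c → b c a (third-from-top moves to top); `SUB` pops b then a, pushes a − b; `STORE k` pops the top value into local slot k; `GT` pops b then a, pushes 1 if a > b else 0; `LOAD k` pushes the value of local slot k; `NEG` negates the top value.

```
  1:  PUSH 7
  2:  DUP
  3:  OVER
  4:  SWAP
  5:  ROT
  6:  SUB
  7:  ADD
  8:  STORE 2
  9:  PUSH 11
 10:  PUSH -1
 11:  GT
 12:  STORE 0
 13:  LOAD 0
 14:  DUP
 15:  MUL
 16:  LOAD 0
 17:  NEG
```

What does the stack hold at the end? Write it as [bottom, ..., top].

[1, -1]

PUSH 7  -> 7
DUP     -> 7 7
OVER    -> 7 7 7
SWAP    -> 7 7 7
ROT     -> 7 7 7
SUB     -> 7 0
ADD     -> 7
STORE 2 -> (empty)
PUSH 11 -> 11
PUSH -1 -> 11 -1
GT      -> 1
STORE 0 -> (empty)
LOAD 0  -> 1
DUP     -> 1 1
MUL     -> 1
LOAD 0  -> 1 1
NEG     -> 1 -1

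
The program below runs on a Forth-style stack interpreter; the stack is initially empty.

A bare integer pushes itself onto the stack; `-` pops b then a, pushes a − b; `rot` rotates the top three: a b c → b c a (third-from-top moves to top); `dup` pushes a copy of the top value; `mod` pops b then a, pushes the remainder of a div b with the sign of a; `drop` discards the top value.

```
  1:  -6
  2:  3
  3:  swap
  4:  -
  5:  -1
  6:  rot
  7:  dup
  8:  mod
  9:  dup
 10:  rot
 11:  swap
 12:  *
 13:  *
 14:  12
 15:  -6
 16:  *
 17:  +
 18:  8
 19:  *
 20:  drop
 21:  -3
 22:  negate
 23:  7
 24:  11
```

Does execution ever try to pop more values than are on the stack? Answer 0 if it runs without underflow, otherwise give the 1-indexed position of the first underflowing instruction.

6

-6   → -6
3    → -6 3
swap → 3 -6
-    → 9
-1   → 9 -1
rot  — needs 3 operands, stack has 2 → underflow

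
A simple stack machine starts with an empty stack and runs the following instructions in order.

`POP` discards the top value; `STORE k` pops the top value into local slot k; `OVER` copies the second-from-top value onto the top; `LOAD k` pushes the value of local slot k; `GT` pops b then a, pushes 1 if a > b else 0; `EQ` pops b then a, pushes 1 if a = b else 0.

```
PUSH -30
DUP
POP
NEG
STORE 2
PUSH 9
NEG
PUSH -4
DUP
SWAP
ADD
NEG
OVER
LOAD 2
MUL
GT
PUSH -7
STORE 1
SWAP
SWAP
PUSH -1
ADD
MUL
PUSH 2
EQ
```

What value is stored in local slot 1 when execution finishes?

PUSH -30 : -30
DUP      : -30 -30
POP      : -30
NEG      : 30
STORE 2  : (empty)
PUSH 9   : 9
NEG      : -9
PUSH -4  : -9 -4
DUP      : -9 -4 -4
SWAP     : -9 -4 -4
ADD      : -9 -8
NEG      : -9 8
OVER     : -9 8 -9
LOAD 2   : -9 8 -9 30
MUL      : -9 8 -270
GT       : -9 1
PUSH -7  : -9 1 -7
STORE 1  : -9 1
SWAP     : 1 -9
SWAP     : -9 1
PUSH -1  : -9 1 -1
ADD      : -9 0
MUL      : 0
PUSH 2   : 0 2
EQ       : 0

-7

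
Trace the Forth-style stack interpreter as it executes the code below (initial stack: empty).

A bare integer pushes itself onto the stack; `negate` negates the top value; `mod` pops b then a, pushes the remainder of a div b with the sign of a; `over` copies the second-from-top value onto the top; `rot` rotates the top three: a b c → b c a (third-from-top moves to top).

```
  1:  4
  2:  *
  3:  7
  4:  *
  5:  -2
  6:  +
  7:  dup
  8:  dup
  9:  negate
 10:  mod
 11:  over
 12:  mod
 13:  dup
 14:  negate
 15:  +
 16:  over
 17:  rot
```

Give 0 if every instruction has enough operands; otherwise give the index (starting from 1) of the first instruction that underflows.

2

4 → 4
*  — needs 2 operands, stack has 1 → underflow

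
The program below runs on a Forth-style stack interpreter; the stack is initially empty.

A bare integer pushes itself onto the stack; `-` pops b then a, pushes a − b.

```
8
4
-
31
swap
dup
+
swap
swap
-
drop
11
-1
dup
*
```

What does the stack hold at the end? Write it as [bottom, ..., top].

8     [8]
4     [8, 4]
-     [4]
31    [4, 31]
swap  [31, 4]
dup   [31, 4, 4]
+     [31, 8]
swap  [8, 31]
swap  [31, 8]
-     [23]
drop  []
11    [11]
-1    [11, -1]
dup   [11, -1, -1]
*     [11, 1]

[11, 1]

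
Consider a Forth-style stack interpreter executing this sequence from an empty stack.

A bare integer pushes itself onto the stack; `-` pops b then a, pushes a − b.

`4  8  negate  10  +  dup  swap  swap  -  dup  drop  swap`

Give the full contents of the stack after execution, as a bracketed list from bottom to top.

[0, 4]

4      → [4]
8      → [4, 8]
negate → [4, -8]
10     → [4, -8, 10]
+      → [4, 2]
dup    → [4, 2, 2]
swap   → [4, 2, 2]
swap   → [4, 2, 2]
-      → [4, 0]
dup    → [4, 0, 0]
drop   → [4, 0]
swap   → [0, 4]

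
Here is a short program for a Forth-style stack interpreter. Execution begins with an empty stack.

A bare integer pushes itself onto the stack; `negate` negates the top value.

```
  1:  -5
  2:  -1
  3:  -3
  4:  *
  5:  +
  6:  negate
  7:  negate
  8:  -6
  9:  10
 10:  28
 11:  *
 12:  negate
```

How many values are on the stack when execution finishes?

3

-5     → [-5]
-1     → [-5, -1]
-3     → [-5, -1, -3]
*      → [-5, 3]
+      → [-2]
negate → [2]
negate → [-2]
-6     → [-2, -6]
10     → [-2, -6, 10]
28     → [-2, -6, 10, 28]
*      → [-2, -6, 280]
negate → [-2, -6, -280]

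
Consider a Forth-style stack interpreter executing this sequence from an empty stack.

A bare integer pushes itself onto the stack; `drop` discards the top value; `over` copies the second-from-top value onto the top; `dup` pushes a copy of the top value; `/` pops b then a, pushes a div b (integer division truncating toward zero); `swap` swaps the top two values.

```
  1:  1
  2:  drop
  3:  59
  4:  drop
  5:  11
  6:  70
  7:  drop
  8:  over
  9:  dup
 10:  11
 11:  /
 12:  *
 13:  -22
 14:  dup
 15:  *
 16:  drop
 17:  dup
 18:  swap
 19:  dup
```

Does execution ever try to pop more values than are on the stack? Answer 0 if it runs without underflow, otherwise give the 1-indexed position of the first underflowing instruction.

1     [1]
drop  []
59    [59]
drop  []
11    [11]
70    [11, 70]
drop  [11]
over  — needs 2 operands, stack has 1 → underflow

8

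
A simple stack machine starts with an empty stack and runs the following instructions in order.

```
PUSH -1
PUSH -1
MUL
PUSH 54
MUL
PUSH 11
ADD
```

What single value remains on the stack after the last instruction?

65

PUSH -1 → [-1]
PUSH -1 → [-1, -1]
MUL     → [1]
PUSH 54 → [1, 54]
MUL     → [54]
PUSH 11 → [54, 11]
ADD     → [65]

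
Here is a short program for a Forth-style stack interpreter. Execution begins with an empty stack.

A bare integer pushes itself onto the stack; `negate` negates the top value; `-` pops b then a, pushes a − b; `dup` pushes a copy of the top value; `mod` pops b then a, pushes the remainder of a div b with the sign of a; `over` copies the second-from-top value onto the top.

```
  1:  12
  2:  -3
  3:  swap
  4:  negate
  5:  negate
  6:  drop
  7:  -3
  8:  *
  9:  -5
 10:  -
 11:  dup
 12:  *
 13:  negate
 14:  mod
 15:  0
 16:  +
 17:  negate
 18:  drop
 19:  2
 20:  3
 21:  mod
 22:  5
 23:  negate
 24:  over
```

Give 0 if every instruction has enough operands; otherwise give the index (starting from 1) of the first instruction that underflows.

14

12     → [12]
-3     → [12, -3]
swap   → [-3, 12]
negate → [-3, -12]
negate → [-3, 12]
drop   → [-3]
-3     → [-3, -3]
*      → [9]
-5     → [9, -5]
-      → [14]
dup    → [14, 14]
*      → [196]
negate → [-196]
mod  — needs 2 operands, stack has 1 → underflow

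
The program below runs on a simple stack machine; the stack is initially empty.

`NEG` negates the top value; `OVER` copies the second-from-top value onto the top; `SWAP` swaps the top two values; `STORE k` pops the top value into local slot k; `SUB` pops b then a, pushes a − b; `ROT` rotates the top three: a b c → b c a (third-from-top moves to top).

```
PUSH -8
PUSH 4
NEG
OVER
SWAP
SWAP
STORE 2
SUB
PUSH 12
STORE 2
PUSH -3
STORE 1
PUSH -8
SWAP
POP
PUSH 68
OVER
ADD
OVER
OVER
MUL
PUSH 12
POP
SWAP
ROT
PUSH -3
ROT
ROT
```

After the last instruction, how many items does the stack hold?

PUSH -8  -8
PUSH 4   -8 4
NEG      -8 -4
OVER     -8 -4 -8
SWAP     -8 -8 -4
SWAP     -8 -4 -8
STORE 2  -8 -4
SUB      -4
PUSH 12  -4 12
STORE 2  -4
PUSH -3  -4 -3
STORE 1  -4
PUSH -8  -4 -8
SWAP     -8 -4
POP      -8
PUSH 68  -8 68
OVER     -8 68 -8
ADD      -8 60
OVER     -8 60 -8
OVER     -8 60 -8 60
MUL      -8 60 -480
PUSH 12  -8 60 -480 12
POP      -8 60 -480
SWAP     -8 -480 60
ROT      -480 60 -8
PUSH -3  -480 60 -8 -3
ROT      -480 -8 -3 60
ROT      -480 -3 60 -8

4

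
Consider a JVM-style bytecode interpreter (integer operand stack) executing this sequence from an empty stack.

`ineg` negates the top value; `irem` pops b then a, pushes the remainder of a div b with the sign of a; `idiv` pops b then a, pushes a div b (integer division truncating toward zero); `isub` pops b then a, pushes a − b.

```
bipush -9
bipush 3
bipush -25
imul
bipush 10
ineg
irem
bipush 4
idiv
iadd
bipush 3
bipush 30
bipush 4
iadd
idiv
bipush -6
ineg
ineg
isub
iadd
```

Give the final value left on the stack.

-4

bipush -9  -> -9
bipush 3   -> -9 3
bipush -25 -> -9 3 -25
imul       -> -9 -75
bipush 10  -> -9 -75 10
ineg       -> -9 -75 -10
irem       -> -9 -5
bipush 4   -> -9 -5 4
idiv       -> -9 -1
iadd       -> -10
bipush 3   -> -10 3
bipush 30  -> -10 3 30
bipush 4   -> -10 3 30 4
iadd       -> -10 3 34
idiv       -> -10 0
bipush -6  -> -10 0 -6
ineg       -> -10 0 6
ineg       -> -10 0 -6
isub       -> -10 6
iadd       -> -4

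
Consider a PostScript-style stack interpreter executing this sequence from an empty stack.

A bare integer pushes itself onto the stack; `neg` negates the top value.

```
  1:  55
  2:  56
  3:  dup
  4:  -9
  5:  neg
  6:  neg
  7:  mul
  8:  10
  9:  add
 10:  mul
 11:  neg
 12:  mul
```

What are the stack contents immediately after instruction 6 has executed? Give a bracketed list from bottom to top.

[55, 56, 56, -9]

55   [55]
56   [55, 56]
dup  [55, 56, 56]
-9   [55, 56, 56, -9]
neg  [55, 56, 56, 9]
neg  [55, 56, 56, -9]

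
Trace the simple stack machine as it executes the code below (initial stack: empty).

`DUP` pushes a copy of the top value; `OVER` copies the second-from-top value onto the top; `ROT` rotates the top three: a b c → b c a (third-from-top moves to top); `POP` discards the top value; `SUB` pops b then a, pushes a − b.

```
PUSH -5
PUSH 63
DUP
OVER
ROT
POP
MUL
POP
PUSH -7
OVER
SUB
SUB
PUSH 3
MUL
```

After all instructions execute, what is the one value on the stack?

-9

PUSH -5 → -5
PUSH 63 → -5 63
DUP     → -5 63 63
OVER    → -5 63 63 63
ROT     → -5 63 63 63
POP     → -5 63 63
MUL     → -5 3969
POP     → -5
PUSH -7 → -5 -7
OVER    → -5 -7 -5
SUB     → -5 -2
SUB     → -3
PUSH 3  → -3 3
MUL     → -9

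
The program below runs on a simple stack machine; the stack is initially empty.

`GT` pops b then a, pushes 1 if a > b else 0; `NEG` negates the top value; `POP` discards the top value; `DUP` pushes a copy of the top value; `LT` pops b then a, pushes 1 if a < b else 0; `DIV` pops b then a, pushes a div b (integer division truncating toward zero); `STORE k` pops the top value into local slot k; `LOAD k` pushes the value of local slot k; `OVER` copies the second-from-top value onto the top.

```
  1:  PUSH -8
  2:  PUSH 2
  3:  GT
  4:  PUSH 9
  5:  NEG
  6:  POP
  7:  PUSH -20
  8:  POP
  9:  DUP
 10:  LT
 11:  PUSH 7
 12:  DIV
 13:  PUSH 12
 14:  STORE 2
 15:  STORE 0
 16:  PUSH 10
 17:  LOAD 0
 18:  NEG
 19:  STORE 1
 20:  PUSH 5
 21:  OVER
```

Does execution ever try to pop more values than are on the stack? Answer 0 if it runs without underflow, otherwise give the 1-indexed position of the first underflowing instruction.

0

PUSH -8  : [-8]
PUSH 2   : [-8, 2]
GT       : [0]
PUSH 9   : [0, 9]
NEG      : [0, -9]
POP      : [0]
PUSH -20 : [0, -20]
POP      : [0]
DUP      : [0, 0]
LT       : [0]
PUSH 7   : [0, 7]
DIV      : [0]
PUSH 12  : [0, 12]
STORE 2  : [0]
STORE 0  : []
PUSH 10  : [10]
LOAD 0   : [10, 0]
NEG      : [10, 0]
STORE 1  : [10]
PUSH 5   : [10, 5]
OVER     : [10, 5, 10]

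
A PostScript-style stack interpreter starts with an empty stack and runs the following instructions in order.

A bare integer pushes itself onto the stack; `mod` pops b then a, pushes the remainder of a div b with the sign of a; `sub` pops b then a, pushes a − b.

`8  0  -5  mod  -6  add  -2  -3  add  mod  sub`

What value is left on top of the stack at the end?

8    [8]
0    [8, 0]
-5   [8, 0, -5]
mod  [8, 0]
-6   [8, 0, -6]
add  [8, -6]
-2   [8, -6, -2]
-3   [8, -6, -2, -3]
add  [8, -6, -5]
mod  [8, -1]
sub  [9]

9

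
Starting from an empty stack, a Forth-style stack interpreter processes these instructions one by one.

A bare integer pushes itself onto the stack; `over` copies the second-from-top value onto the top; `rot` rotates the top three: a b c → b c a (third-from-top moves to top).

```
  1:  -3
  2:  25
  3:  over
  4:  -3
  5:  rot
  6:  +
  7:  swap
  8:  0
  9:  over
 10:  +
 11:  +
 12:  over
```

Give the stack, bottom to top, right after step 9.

-3   → -3
25   → -3 25
over → -3 25 -3
-3   → -3 25 -3 -3
rot  → -3 -3 -3 25
+    → -3 -3 22
swap → -3 22 -3
0    → -3 22 -3 0
over → -3 22 -3 0 -3

[-3, 22, -3, 0, -3]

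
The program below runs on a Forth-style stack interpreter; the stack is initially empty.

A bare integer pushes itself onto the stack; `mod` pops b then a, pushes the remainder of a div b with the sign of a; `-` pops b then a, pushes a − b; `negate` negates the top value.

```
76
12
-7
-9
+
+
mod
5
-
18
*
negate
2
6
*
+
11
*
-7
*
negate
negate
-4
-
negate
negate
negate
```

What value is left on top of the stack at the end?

76      76
12      76 12
-7      76 12 -7
-9      76 12 -7 -9
+       76 12 -16
+       76 -4
mod     0
5       0 5
-       -5
18      -5 18
*       -90
negate  90
2       90 2
6       90 2 6
*       90 12
+       102
11      102 11
*       1122
-7      1122 -7
*       -7854
negate  7854
negate  -7854
-4      -7854 -4
-       -7850
negate  7850
negate  -7850
negate  7850

7850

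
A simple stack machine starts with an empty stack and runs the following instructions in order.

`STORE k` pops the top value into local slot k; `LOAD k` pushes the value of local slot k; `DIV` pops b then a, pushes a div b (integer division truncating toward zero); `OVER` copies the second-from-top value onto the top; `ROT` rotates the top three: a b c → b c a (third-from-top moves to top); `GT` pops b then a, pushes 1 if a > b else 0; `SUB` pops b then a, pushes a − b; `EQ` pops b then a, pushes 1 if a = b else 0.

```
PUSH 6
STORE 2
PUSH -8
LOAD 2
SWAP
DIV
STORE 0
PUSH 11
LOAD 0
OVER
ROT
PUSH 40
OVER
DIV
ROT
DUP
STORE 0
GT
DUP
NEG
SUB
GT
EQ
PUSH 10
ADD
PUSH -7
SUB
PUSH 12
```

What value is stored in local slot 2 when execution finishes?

PUSH 6  -> 6
STORE 2 -> (empty)
PUSH -8 -> -8
LOAD 2  -> -8 6
SWAP    -> 6 -8
DIV     -> 0
STORE 0 -> (empty)
PUSH 11 -> 11
LOAD 0  -> 11 0
OVER    -> 11 0 11
ROT     -> 0 11 11
PUSH 40 -> 0 11 11 40
OVER    -> 0 11 11 40 11
DIV     -> 0 11 11 3
ROT     -> 0 11 3 11
DUP     -> 0 11 3 11 11
STORE 0 -> 0 11 3 11
GT      -> 0 11 0
DUP     -> 0 11 0 0
NEG     -> 0 11 0 0
SUB     -> 0 11 0
GT      -> 0 1
EQ      -> 0
PUSH 10 -> 0 10
ADD     -> 10
PUSH -7 -> 10 -7
SUB     -> 17
PUSH 12 -> 17 12

6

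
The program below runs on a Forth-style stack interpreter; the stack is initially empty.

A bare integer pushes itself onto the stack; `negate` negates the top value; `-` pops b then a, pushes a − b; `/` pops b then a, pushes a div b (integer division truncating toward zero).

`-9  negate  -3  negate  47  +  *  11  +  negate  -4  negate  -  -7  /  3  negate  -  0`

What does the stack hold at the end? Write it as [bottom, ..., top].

[69, 0]

-9     : -9
negate : 9
-3     : 9 -3
negate : 9 3
47     : 9 3 47
+      : 9 50
*      : 450
11     : 450 11
+      : 461
negate : -461
-4     : -461 -4
negate : -461 4
-      : -465
-7     : -465 -7
/      : 66
3      : 66 3
negate : 66 -3
-      : 69
0      : 69 0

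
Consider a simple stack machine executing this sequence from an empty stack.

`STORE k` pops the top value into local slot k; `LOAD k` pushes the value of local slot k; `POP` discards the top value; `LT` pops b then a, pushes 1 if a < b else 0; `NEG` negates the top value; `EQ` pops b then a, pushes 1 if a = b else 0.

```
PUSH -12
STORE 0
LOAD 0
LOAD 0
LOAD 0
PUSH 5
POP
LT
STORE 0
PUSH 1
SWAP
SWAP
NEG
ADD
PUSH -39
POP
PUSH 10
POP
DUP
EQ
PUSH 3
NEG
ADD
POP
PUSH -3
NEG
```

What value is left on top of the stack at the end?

PUSH -12 → [-12]
STORE 0  → []
LOAD 0   → [-12]
LOAD 0   → [-12, -12]
LOAD 0   → [-12, -12, -12]
PUSH 5   → [-12, -12, -12, 5]
POP      → [-12, -12, -12]
LT       → [-12, 0]
STORE 0  → [-12]
PUSH 1   → [-12, 1]
SWAP     → [1, -12]
SWAP     → [-12, 1]
NEG      → [-12, -1]
ADD      → [-13]
PUSH -39 → [-13, -39]
POP      → [-13]
PUSH 10  → [-13, 10]
POP      → [-13]
DUP      → [-13, -13]
EQ       → [1]
PUSH 3   → [1, 3]
NEG      → [1, -3]
ADD      → [-2]
POP      → []
PUSH -3  → [-3]
NEG      → [3]

3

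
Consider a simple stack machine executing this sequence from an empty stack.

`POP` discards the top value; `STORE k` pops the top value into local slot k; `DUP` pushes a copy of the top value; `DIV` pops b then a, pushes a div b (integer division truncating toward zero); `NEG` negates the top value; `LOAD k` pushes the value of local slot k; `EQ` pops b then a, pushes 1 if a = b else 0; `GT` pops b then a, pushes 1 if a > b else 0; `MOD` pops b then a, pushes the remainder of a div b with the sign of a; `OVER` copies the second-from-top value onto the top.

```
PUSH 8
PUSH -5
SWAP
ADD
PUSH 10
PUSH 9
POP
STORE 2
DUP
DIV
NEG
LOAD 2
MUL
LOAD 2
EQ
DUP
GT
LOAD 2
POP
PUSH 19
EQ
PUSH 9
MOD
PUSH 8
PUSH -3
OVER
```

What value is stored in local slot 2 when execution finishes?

10

PUSH 8  → 8
PUSH -5 → 8 -5
SWAP    → -5 8
ADD     → 3
PUSH 10 → 3 10
PUSH 9  → 3 10 9
POP     → 3 10
STORE 2 → 3
DUP     → 3 3
DIV     → 1
NEG     → -1
LOAD 2  → -1 10
MUL     → -10
LOAD 2  → -10 10
EQ      → 0
DUP     → 0 0
GT      → 0
LOAD 2  → 0 10
POP     → 0
PUSH 19 → 0 19
EQ      → 0
PUSH 9  → 0 9
MOD     → 0
PUSH 8  → 0 8
PUSH -3 → 0 8 -3
OVER    → 0 8 -3 8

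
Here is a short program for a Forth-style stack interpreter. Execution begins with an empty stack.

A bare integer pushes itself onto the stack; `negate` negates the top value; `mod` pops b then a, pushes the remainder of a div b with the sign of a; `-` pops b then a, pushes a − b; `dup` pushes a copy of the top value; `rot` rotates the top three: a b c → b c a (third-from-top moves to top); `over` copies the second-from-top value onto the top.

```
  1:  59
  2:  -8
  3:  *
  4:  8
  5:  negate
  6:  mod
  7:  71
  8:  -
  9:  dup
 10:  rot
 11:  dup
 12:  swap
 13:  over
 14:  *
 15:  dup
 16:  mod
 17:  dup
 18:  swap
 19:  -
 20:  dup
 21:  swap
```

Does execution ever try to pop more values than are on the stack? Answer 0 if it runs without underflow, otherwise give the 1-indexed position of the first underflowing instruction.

59      [59]
-8      [59, -8]
*       [-472]
8       [-472, 8]
negate  [-472, -8]
mod     [0]
71      [0, 71]
-       [-71]
dup     [-71, -71]
rot  — needs 3 operands, stack has 2 → underflow

10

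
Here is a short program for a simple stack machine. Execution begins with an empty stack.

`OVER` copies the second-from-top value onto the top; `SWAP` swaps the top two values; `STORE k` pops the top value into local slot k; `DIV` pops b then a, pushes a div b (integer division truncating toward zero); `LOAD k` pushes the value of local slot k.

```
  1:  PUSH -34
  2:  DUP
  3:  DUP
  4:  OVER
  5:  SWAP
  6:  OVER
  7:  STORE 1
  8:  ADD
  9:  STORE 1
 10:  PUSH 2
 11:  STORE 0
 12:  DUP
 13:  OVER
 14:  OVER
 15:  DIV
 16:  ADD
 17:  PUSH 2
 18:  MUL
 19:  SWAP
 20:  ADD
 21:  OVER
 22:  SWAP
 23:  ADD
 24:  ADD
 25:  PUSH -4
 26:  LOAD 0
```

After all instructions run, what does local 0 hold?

2

PUSH -34  [-34]
DUP       [-34, -34]
DUP       [-34, -34, -34]
OVER      [-34, -34, -34, -34]
SWAP      [-34, -34, -34, -34]
OVER      [-34, -34, -34, -34, -34]
STORE 1   [-34, -34, -34, -34]
ADD       [-34, -34, -68]
STORE 1   [-34, -34]
PUSH 2    [-34, -34, 2]
STORE 0   [-34, -34]
DUP       [-34, -34, -34]
OVER      [-34, -34, -34, -34]
OVER      [-34, -34, -34, -34, -34]
DIV       [-34, -34, -34, 1]
ADD       [-34, -34, -33]
PUSH 2    [-34, -34, -33, 2]
MUL       [-34, -34, -66]
SWAP      [-34, -66, -34]
ADD       [-34, -100]
OVER      [-34, -100, -34]
SWAP      [-34, -34, -100]
ADD       [-34, -134]
ADD       [-168]
PUSH -4   [-168, -4]
LOAD 0    [-168, -4, 2]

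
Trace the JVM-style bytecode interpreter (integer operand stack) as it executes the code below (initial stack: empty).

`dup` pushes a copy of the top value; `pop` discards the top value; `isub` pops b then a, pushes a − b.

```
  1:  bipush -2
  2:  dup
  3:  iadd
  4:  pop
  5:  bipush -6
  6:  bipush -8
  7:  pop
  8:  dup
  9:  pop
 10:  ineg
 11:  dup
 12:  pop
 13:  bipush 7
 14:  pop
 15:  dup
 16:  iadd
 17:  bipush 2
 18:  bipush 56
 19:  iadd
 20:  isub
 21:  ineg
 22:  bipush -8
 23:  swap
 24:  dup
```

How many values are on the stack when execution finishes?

bipush -2 -> [-2]
dup       -> [-2, -2]
iadd      -> [-4]
pop       -> []
bipush -6 -> [-6]
bipush -8 -> [-6, -8]
pop       -> [-6]
dup       -> [-6, -6]
pop       -> [-6]
ineg      -> [6]
dup       -> [6, 6]
pop       -> [6]
bipush 7  -> [6, 7]
pop       -> [6]
dup       -> [6, 6]
iadd      -> [12]
bipush 2  -> [12, 2]
bipush 56 -> [12, 2, 56]
iadd      -> [12, 58]
isub      -> [-46]
ineg      -> [46]
bipush -8 -> [46, -8]
swap      -> [-8, 46]
dup       -> [-8, 46, 46]

3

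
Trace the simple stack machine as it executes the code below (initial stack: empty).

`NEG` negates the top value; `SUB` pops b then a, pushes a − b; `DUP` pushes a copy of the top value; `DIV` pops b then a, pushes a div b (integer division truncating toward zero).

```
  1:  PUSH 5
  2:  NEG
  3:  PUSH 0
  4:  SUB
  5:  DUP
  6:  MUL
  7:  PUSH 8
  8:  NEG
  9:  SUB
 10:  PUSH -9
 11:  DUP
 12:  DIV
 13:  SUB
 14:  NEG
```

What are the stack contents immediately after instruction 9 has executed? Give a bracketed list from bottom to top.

[33]

PUSH 5 : 5
NEG    : -5
PUSH 0 : -5 0
SUB    : -5
DUP    : -5 -5
MUL    : 25
PUSH 8 : 25 8
NEG    : 25 -8
SUB    : 33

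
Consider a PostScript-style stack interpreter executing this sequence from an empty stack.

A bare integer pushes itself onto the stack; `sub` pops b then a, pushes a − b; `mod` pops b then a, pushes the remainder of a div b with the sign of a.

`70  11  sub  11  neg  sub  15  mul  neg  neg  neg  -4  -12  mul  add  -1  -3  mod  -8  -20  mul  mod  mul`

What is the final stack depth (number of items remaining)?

70  : [70]
11  : [70, 11]
sub : [59]
11  : [59, 11]
neg : [59, -11]
sub : [70]
15  : [70, 15]
mul : [1050]
neg : [-1050]
neg : [1050]
neg : [-1050]
-4  : [-1050, -4]
-12 : [-1050, -4, -12]
mul : [-1050, 48]
add : [-1002]
-1  : [-1002, -1]
-3  : [-1002, -1, -3]
mod : [-1002, -1]
-8  : [-1002, -1, -8]
-20 : [-1002, -1, -8, -20]
mul : [-1002, -1, 160]
mod : [-1002, -1]
mul : [1002]

1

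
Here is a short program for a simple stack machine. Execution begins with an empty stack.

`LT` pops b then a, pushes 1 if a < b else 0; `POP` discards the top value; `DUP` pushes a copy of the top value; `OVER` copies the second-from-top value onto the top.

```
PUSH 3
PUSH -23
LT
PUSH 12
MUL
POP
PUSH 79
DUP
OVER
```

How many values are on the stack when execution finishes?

3

PUSH 3    [3]
PUSH -23  [3, -23]
LT        [0]
PUSH 12   [0, 12]
MUL       [0]
POP       []
PUSH 79   [79]
DUP       [79, 79]
OVER      [79, 79, 79]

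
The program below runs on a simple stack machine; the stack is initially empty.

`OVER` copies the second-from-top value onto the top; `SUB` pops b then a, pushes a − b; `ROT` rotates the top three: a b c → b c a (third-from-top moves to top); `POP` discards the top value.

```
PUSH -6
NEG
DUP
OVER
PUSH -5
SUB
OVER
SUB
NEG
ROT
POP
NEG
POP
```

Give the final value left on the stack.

PUSH -6  [-6]
NEG      [6]
DUP      [6, 6]
OVER     [6, 6, 6]
PUSH -5  [6, 6, 6, -5]
SUB      [6, 6, 11]
OVER     [6, 6, 11, 6]
SUB      [6, 6, 5]
NEG      [6, 6, -5]
ROT      [6, -5, 6]
POP      [6, -5]
NEG      [6, 5]
POP      [6]

6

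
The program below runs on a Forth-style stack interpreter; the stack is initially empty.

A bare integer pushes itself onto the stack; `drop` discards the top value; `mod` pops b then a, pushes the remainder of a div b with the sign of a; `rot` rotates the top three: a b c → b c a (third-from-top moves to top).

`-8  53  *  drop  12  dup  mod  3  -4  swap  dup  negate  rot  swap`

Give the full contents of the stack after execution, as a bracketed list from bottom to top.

-8     : -8
53     : -8 53
*      : -424
drop   : (empty)
12     : 12
dup    : 12 12
mod    : 0
3      : 0 3
-4     : 0 3 -4
swap   : 0 -4 3
dup    : 0 -4 3 3
negate : 0 -4 3 -3
rot    : 0 3 -3 -4
swap   : 0 3 -4 -3

[0, 3, -4, -3]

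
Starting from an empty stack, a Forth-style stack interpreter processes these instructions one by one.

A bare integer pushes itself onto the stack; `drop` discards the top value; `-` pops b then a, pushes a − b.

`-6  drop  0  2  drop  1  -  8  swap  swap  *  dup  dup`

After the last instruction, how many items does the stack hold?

-6   : [-6]
drop : []
0    : [0]
2    : [0, 2]
drop : [0]
1    : [0, 1]
-    : [-1]
8    : [-1, 8]
swap : [8, -1]
swap : [-1, 8]
*    : [-8]
dup  : [-8, -8]
dup  : [-8, -8, -8]

3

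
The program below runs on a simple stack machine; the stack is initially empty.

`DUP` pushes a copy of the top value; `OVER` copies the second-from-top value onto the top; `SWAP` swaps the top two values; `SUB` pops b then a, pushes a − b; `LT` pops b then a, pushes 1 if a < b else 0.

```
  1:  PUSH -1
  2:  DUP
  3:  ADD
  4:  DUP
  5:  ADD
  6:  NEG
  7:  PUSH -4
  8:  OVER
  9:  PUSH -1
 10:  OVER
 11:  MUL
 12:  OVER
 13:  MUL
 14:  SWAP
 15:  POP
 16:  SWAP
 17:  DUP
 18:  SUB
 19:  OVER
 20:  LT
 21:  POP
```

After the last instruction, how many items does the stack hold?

2

PUSH -1 -> [-1]
DUP     -> [-1, -1]
ADD     -> [-2]
DUP     -> [-2, -2]
ADD     -> [-4]
NEG     -> [4]
PUSH -4 -> [4, -4]
OVER    -> [4, -4, 4]
PUSH -1 -> [4, -4, 4, -1]
OVER    -> [4, -4, 4, -1, 4]
MUL     -> [4, -4, 4, -4]
OVER    -> [4, -4, 4, -4, 4]
MUL     -> [4, -4, 4, -16]
SWAP    -> [4, -4, -16, 4]
POP     -> [4, -4, -16]
SWAP    -> [4, -16, -4]
DUP     -> [4, -16, -4, -4]
SUB     -> [4, -16, 0]
OVER    -> [4, -16, 0, -16]
LT      -> [4, -16, 0]
POP     -> [4, -16]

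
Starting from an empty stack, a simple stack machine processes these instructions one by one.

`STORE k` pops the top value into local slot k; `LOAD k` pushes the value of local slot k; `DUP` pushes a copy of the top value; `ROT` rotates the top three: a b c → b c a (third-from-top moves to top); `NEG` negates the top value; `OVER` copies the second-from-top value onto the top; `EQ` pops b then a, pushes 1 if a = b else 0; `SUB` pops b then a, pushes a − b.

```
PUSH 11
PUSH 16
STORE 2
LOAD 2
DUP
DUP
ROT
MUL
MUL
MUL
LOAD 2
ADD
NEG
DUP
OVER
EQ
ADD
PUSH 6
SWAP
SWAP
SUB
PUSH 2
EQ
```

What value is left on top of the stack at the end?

0

PUSH 11 -> [11]
PUSH 16 -> [11, 16]
STORE 2 -> [11]
LOAD 2  -> [11, 16]
DUP     -> [11, 16, 16]
DUP     -> [11, 16, 16, 16]
ROT     -> [11, 16, 16, 16]
MUL     -> [11, 16, 256]
MUL     -> [11, 4096]
MUL     -> [45056]
LOAD 2  -> [45056, 16]
ADD     -> [45072]
NEG     -> [-45072]
DUP     -> [-45072, -45072]
OVER    -> [-45072, -45072, -45072]
EQ      -> [-45072, 1]
ADD     -> [-45071]
PUSH 6  -> [-45071, 6]
SWAP    -> [6, -45071]
SWAP    -> [-45071, 6]
SUB     -> [-45077]
PUSH 2  -> [-45077, 2]
EQ      -> [0]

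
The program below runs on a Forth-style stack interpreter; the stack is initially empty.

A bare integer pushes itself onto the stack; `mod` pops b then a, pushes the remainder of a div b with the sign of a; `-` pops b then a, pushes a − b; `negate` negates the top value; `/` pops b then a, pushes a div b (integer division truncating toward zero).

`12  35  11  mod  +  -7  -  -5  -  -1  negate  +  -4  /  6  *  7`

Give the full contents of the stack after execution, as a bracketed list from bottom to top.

12      [12]
35      [12, 35]
11      [12, 35, 11]
mod     [12, 2]
+       [14]
-7      [14, -7]
-       [21]
-5      [21, -5]
-       [26]
-1      [26, -1]
negate  [26, 1]
+       [27]
-4      [27, -4]
/       [-6]
6       [-6, 6]
*       [-36]
7       [-36, 7]

[-36, 7]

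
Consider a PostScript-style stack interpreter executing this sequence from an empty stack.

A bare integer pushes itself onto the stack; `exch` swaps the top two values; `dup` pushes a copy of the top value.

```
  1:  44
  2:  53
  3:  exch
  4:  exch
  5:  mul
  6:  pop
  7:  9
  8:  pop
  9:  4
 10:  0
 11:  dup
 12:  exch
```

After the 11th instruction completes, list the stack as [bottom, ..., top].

44    [44]
53    [44, 53]
exch  [53, 44]
exch  [44, 53]
mul   [2332]
pop   []
9     [9]
pop   []
4     [4]
0     [4, 0]
dup   [4, 0, 0]

[4, 0, 0]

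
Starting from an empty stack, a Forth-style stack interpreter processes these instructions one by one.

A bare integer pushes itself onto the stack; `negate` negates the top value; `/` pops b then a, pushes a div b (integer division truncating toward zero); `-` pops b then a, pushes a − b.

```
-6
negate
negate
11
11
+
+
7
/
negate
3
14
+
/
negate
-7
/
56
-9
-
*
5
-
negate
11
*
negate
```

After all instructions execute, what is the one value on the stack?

-6     -> [-6]
negate -> [6]
negate -> [-6]
11     -> [-6, 11]
11     -> [-6, 11, 11]
+      -> [-6, 22]
+      -> [16]
7      -> [16, 7]
/      -> [2]
negate -> [-2]
3      -> [-2, 3]
14     -> [-2, 3, 14]
+      -> [-2, 17]
/      -> [0]
negate -> [0]
-7     -> [0, -7]
/      -> [0]
56     -> [0, 56]
-9     -> [0, 56, -9]
-      -> [0, 65]
*      -> [0]
5      -> [0, 5]
-      -> [-5]
negate -> [5]
11     -> [5, 11]
*      -> [55]
negate -> [-55]

-55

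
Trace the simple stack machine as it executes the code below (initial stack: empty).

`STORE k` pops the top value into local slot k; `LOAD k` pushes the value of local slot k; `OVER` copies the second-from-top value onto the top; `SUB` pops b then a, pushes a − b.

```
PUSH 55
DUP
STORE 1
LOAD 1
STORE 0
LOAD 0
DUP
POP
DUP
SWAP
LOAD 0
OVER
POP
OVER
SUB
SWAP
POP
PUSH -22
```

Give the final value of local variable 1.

55

PUSH 55  : 55
DUP      : 55 55
STORE 1  : 55
LOAD 1   : 55 55
STORE 0  : 55
LOAD 0   : 55 55
DUP      : 55 55 55
POP      : 55 55
DUP      : 55 55 55
SWAP     : 55 55 55
LOAD 0   : 55 55 55 55
OVER     : 55 55 55 55 55
POP      : 55 55 55 55
OVER     : 55 55 55 55 55
SUB      : 55 55 55 0
SWAP     : 55 55 0 55
POP      : 55 55 0
PUSH -22 : 55 55 0 -22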